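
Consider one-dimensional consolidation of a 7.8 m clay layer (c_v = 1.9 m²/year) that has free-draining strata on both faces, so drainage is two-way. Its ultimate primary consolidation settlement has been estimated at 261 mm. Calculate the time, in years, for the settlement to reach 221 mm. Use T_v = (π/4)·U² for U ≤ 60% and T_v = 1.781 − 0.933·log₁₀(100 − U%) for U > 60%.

Drainage path length: H_d = H/2 = 3.9 m (double drainage).
U = S(t)/S_ult = 221/261 = 0.8467.
U > 60%: T_v = 1.781 − 0.933·log₁₀(100 − 84.674) = 0.675.
t = T_v·H_d²/c_v = 0.675×3.9²/1.9 = 5.404 years.

t ≈ 5.4 years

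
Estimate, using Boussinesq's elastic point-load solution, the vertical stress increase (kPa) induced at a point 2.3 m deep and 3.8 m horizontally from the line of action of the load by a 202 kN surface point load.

Boussinesq vertical stress below a point load on an elastic half-space:
Δσ_z = 3P/(2πz²) · [1 + (r/z)²]^(−5/2)
r/z = 3.8/2.3 = 1.6522; [1+(r/z)²]^(−5/2) = 0.037224.
Δσ_z = 3×202/(2π×2.3²) × 0.037224 = 18.232 × 0.037224 = 0.6787 kPa

Δσ_z ≈ 0.679 kPa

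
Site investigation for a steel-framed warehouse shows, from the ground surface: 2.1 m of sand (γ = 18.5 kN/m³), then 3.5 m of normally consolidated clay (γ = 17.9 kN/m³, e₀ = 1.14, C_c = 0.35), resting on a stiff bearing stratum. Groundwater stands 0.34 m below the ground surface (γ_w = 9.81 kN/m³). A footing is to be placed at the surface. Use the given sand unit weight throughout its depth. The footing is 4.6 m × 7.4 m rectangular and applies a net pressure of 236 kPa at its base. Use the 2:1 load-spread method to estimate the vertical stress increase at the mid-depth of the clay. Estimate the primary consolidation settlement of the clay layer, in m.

Mid-depth of clay below the ground surface: z = 2.1 + 3.5/2 = 3.85 m.
Total vertical stress at mid-clay: σ_v = 18.5×2.1 + 17.9×1.75 = 70.175 kPa.
Pore pressure: u = 9.81×(3.85 − 0.34) = 34.433 kPa.
Initial effective stress: σ'_0 = σ_v − u = 70.175 − 34.433 = 35.742 kPa.
Stress increase at mid-clay by the 2:1 spreading method:
Δσ = qBL/((B+z)(L+z)) = 236×4.6×7.4/((4.6+3.85)(7.4+3.85)) = 84.507 kPa
Final effective stress: σ'_f = σ'_0 + Δσ = 35.742 + 84.507 = 120.25 kPa.
Normally consolidated clay, so the full stress increment lies on the virgin compression line:
S_c = C_c·H/(1+e₀)·log₁₀(σ'_f/σ'_0) = 0.35×3.5/(1+1.14)×log₁₀(120.25/35.742)
    = 0.57243 × 0.52691 = 0.3016 m

S_c ≈ 0.302 m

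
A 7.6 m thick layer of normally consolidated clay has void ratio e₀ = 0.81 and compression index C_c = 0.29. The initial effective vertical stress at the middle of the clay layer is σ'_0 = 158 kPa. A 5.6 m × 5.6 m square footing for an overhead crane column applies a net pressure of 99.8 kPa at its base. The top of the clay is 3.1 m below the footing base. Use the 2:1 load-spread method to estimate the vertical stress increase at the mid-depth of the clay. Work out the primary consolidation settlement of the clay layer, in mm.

Mid-depth of clay below the footing base: z = 3.1 + 7.6/2 = 6.9 m.
Stress increase at mid-clay by the 2:1 spreading method:
Δσ = qBL/((B+z)(L+z)) = 99.8×5.6×5.6/((5.6+6.9)(5.6+6.9)) = 20.03 kPa
Final effective stress: σ'_f = σ'_0 + Δσ = 158 + 20.03 = 178.03 kPa.
Normally consolidated clay, so the full stress increment lies on the virgin compression line:
S_c = C_c·H/(1+e₀)·log₁₀(σ'_f/σ'_0) = 0.29×7.6/(1+0.81)×log₁₀(178.03/158)
    = 1.2177 × 0.051836 = 0.06312 m

S_c ≈ 63.1 mm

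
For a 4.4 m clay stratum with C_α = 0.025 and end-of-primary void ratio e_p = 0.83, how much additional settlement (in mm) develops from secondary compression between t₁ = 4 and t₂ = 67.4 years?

Secondary compression: S_s = C_α·H/(1+e_p)·log₁₀(t₂/t₁)
S_s = 0.025×4.4/(1+0.83)×log₁₀(67.4/4)
    = 0.06011 × 1.227 = 0.07373 m

S_s ≈ 73.7 mm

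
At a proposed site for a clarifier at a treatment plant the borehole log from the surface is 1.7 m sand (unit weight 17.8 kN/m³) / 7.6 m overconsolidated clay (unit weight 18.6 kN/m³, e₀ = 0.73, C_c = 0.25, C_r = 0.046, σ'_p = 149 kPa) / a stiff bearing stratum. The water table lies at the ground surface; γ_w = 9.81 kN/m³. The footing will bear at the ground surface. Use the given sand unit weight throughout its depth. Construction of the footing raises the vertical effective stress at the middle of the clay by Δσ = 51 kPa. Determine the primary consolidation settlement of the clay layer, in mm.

Mid-depth of clay below the ground surface: z = 1.7 + 7.6/2 = 5.5 m.
Total vertical stress at mid-clay: σ_v = 17.8×1.7 + 18.6×3.8 = 100.94 kPa.
Pore pressure: u = 9.81×(5.5 − 0) = 53.955 kPa.
Initial effective stress: σ'_0 = σ_v − u = 100.94 − 53.955 = 46.985 kPa.
Final effective stress: σ'_f = 46.985 + 51 = 97.985 kPa.
σ'_f = 97.985 ≤ σ'_p = 149 kPa, so the clay remains overconsolidated and only the recompression index applies:
S_c = C_r·H/(1+e₀)·log₁₀(σ'_f/σ'_0) = 0.046×7.6/1.73×log₁₀(97.985/46.985)
    = 0.20208 × 0.3192 = 0.0645 m

S_c ≈ 64.5 mm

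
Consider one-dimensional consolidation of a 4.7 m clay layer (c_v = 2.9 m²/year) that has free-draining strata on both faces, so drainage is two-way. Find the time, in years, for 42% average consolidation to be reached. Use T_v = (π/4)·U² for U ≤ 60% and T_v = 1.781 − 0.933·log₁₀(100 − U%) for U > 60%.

Drainage path length: H_d = H/2 = 2.35 m (double drainage).
U ≤ 60%: T_v = (π/4)·U² = (π/4)×0.42² = 0.13854.
t = T_v·H_d²/c_v = 0.13854×2.35²/2.9 = 0.2638 years.

t ≈ 0.264 years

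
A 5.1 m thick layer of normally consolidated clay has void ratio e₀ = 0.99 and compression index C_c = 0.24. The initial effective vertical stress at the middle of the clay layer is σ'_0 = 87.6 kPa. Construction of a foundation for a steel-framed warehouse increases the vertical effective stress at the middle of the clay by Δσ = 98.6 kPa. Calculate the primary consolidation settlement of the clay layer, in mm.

Final effective stress: σ'_f = σ'_0 + Δσ = 87.6 + 98.6 = 186.2 kPa.
Normally consolidated clay, so the full stress increment lies on the virgin compression line:
S_c = C_c·H/(1+e₀)·log₁₀(σ'_f/σ'_0) = 0.24×5.1/(1+0.99)×log₁₀(186.2/87.6)
    = 0.61508 × 0.32748 = 0.2014 m

S_c ≈ 201 mm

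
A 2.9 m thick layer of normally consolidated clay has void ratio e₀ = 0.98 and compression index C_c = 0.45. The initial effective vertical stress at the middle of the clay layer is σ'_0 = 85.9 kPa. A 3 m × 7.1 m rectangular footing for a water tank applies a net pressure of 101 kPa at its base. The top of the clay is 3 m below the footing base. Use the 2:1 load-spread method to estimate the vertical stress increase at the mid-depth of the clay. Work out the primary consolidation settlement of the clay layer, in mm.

S_c ≈ 73.1 mm

Mid-depth of clay below the footing base: z = 3 + 2.9/2 = 4.45 m.
Stress increase at mid-clay by the 2:1 spreading method:
Δσ = qBL/((B+z)(L+z)) = 101×3×7.1/((3+4.45)(7.1+4.45)) = 25.001 kPa
Final effective stress: σ'_f = σ'_0 + Δσ = 85.9 + 25.001 = 110.9 kPa.
Normally consolidated clay, so the full stress increment lies on the virgin compression line:
S_c = C_c·H/(1+e₀)·log₁₀(σ'_f/σ'_0) = 0.45×2.9/(1+0.98)×log₁₀(110.9/85.9)
    = 0.65909 × 0.11094 = 0.07312 m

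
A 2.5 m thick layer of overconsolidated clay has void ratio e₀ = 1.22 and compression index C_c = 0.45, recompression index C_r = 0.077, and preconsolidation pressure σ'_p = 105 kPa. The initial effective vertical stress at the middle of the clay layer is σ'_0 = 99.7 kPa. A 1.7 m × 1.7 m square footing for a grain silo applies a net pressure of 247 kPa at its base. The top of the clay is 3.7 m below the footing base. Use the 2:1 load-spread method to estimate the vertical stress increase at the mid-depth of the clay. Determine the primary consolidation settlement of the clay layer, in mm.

S_c ≈ 23.6 mm

Mid-depth of clay below the footing base: z = 3.7 + 2.5/2 = 4.95 m.
Stress increase at mid-clay by the 2:1 spreading method:
Δσ = qBL/((B+z)(L+z)) = 247×1.7×1.7/((1.7+4.95)(1.7+4.95)) = 16.142 kPa
Final effective stress: σ'_f = 99.7 + 16.142 = 115.84 kPa.
σ'_f = 115.84 > σ'_p = 105 kPa, so the stress path crosses the preconsolidation pressure — recompression up to σ'_p, then virgin compression beyond:
S_c = H/(1+e₀)·[C_r·log₁₀(σ'_p/σ'_0) + C_c·log₁₀(σ'_f/σ'_p)]
    = 2.5/2.22 × [0.077×log₁₀(105/99.7) + 0.45×log₁₀(115.84/105)]
    = 1.1261 × [0.001732 + 0.019201] = 0.02357 m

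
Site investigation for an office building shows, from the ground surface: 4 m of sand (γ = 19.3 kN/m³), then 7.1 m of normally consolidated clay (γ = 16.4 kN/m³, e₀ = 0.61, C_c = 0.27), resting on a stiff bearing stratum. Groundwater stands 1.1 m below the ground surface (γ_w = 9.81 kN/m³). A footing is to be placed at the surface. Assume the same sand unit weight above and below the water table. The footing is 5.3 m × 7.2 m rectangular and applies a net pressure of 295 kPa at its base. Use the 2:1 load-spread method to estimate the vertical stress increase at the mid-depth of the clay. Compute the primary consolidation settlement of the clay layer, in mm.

S_c ≈ 311 mm

Mid-depth of clay below the ground surface: z = 4 + 7.1/2 = 7.55 m.
Total vertical stress at mid-clay: σ_v = 19.3×4 + 16.4×3.55 = 135.42 kPa.
Pore pressure: u = 9.81×(7.55 − 1.1) = 63.275 kPa.
Initial effective stress: σ'_0 = σ_v − u = 135.42 − 63.275 = 72.145 kPa.
Stress increase at mid-clay by the 2:1 spreading method:
Δσ = qBL/((B+z)(L+z)) = 295×5.3×7.2/((5.3+7.55)(7.2+7.55)) = 59.393 kPa
Final effective stress: σ'_f = σ'_0 + Δσ = 72.145 + 59.393 = 131.54 kPa.
Normally consolidated clay, so the full stress increment lies on the virgin compression line:
S_c = C_c·H/(1+e₀)·log₁₀(σ'_f/σ'_0) = 0.27×7.1/(1+0.61)×log₁₀(131.54/72.145)
    = 1.1907 × 0.26085 = 0.3106 m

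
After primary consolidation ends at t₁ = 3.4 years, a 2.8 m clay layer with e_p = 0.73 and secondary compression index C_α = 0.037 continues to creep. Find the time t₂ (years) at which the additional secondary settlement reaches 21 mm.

S_s = C_α·H/(1+e_p)·log₁₀(t₂/t₁) ⇒ log₁₀(t₂/t₁) = S_s·(1+e_p)/(C_α·H).
log₁₀(t₂/t₁) = 0.021 × (1+0.73) / (0.037×2.8) = 0.3507
t₂ = t₁ × 10^0.3507 = 3.4 × 2.242 = 7.624 years

t₂ ≈ 7.62 years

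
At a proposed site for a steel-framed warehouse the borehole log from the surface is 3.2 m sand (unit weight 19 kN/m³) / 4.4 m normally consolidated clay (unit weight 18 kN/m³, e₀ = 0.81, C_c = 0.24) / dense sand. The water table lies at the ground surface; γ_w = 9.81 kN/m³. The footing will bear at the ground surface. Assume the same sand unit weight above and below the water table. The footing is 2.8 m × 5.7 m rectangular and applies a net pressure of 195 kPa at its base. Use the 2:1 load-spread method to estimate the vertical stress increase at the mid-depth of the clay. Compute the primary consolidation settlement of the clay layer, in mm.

Mid-depth of clay below the ground surface: z = 3.2 + 4.4/2 = 5.4 m.
Total vertical stress at mid-clay: σ_v = 19×3.2 + 18×2.2 = 100.4 kPa.
Pore pressure: u = 9.81×(5.4 − 0) = 52.974 kPa.
Initial effective stress: σ'_0 = σ_v − u = 100.4 − 52.974 = 47.426 kPa.
Stress increase at mid-clay by the 2:1 spreading method:
Δσ = qBL/((B+z)(L+z)) = 195×2.8×5.7/((2.8+5.4)(5.7+5.4)) = 34.192 kPa
Final effective stress: σ'_f = σ'_0 + Δσ = 47.426 + 34.192 = 81.618 kPa.
Normally consolidated clay, so the full stress increment lies on the virgin compression line:
S_c = C_c·H/(1+e₀)·log₁₀(σ'_f/σ'_0) = 0.24×4.4/(1+0.81)×log₁₀(81.618/47.426)
    = 0.58343 × 0.23577 = 0.1376 m

S_c ≈ 138 mm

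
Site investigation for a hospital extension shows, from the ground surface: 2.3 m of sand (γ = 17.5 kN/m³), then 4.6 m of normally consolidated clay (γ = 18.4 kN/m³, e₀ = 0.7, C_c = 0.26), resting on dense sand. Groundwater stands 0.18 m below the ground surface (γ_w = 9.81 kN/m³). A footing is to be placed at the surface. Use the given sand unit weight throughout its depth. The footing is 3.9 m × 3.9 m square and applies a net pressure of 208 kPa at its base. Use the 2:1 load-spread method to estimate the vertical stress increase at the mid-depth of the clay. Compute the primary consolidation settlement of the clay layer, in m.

S_c ≈ 0.229 m

Mid-depth of clay below the ground surface: z = 2.3 + 4.6/2 = 4.6 m.
Total vertical stress at mid-clay: σ_v = 17.5×2.3 + 18.4×2.3 = 82.57 kPa.
Pore pressure: u = 9.81×(4.6 − 0.18) = 43.36 kPa.
Initial effective stress: σ'_0 = σ_v − u = 82.57 − 43.36 = 39.21 kPa.
Stress increase at mid-clay by the 2:1 spreading method:
Δσ = qBL/((B+z)(L+z)) = 208×3.9×3.9/((3.9+4.6)(3.9+4.6)) = 43.788 kPa
Final effective stress: σ'_f = σ'_0 + Δσ = 39.21 + 43.788 = 82.998 kPa.
Normally consolidated clay, so the full stress increment lies on the virgin compression line:
S_c = C_c·H/(1+e₀)·log₁₀(σ'_f/σ'_0) = 0.26×4.6/(1+0.7)×log₁₀(82.998/39.21)
    = 0.70353 × 0.32567 = 0.2291 m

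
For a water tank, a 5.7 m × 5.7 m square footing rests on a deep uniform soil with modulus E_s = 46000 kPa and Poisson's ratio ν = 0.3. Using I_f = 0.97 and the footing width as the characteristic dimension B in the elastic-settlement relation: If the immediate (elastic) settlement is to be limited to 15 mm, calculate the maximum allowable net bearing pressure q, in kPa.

q ≈ 137 kPa

S_e = q·B·(1−ν²)/E_s · I_f  ⇒  q = S_e·E_s / (B·(1−ν²)·I_f).
q = 0.015 × 46000 / (5.7 × 0.91 × 0.97) = 137.1 kPa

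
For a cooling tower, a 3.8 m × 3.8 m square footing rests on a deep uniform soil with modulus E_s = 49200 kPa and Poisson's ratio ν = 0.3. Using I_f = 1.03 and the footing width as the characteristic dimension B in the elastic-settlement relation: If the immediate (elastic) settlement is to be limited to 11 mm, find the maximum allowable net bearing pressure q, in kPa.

S_e = q·B·(1−ν²)/E_s · I_f  ⇒  q = S_e·E_s / (B·(1−ν²)·I_f).
q = 0.011 × 49200 / (3.8 × 0.91 × 1.03) = 151.9 kPa

q ≈ 152 kPa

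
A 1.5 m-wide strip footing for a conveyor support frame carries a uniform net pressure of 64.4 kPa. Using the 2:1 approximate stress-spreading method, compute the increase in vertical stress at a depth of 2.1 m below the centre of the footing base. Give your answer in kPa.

Δσ_z ≈ 26.8 kPa

By the 2:1 method the load spreads at 1 horizontal : 2 vertical, so at depth z the loaded area has grown by z in each plan dimension:
Δσ = qB/(B+z) = 64.4×1.5/(1.5+2.1) = 26.833 kPa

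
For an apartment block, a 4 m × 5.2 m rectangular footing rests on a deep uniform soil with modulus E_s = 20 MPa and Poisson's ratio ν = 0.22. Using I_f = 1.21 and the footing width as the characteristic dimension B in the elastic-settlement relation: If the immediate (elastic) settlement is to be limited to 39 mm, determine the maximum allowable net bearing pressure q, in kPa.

E_s = 20 MPa = 20000 kPa.
S_e = q·B·(1−ν²)/E_s · I_f  ⇒  q = S_e·E_s / (B·(1−ν²)·I_f).
q = 0.039 × 20000 / (4 × 0.9516 × 1.21) = 169.4 kPa

q ≈ 169 kPa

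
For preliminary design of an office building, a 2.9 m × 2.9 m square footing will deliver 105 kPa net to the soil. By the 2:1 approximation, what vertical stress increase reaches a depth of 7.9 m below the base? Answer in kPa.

Δσ_z ≈ 7.57 kPa

By the 2:1 method the load spreads at 1 horizontal : 2 vertical, so at depth z the loaded area has grown by z in each plan dimension:
Δσ = qBL/((B+z)(L+z)) = 105×2.9×2.9/((2.9+7.9)(2.9+7.9)) = 7.5707 kPa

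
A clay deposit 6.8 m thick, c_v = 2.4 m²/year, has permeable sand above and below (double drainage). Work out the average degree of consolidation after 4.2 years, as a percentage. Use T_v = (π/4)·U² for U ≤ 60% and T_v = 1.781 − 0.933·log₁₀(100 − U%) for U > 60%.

Drainage path length: H_d = H/2 = 3.4 m (double drainage).
T_v = c_v·t/H_d² = 2.4×4.2/3.4² = 0.87197.
T_v = 0.87197 corresponds to the U > 60% branch:
U = 1 − 10^((1.781 − T_v)/0.933)/100 = 0.9057

U ≈ 90.6 %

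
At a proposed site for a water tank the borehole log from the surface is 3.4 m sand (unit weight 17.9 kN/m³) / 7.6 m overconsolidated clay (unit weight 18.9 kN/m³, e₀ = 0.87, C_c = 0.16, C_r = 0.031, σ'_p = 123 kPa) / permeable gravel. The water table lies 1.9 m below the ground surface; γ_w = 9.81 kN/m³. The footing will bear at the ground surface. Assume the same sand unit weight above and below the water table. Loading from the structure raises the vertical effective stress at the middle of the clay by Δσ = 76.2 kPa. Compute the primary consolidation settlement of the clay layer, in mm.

S_c ≈ 91.8 mm

Mid-depth of clay below the ground surface: z = 3.4 + 7.6/2 = 7.2 m.
Total vertical stress at mid-clay: σ_v = 17.9×3.4 + 18.9×3.8 = 132.68 kPa.
Pore pressure: u = 9.81×(7.2 − 1.9) = 51.993 kPa.
Initial effective stress: σ'_0 = σ_v − u = 132.68 − 51.993 = 80.687 kPa.
Final effective stress: σ'_f = 80.687 + 76.2 = 156.89 kPa.
σ'_f = 156.89 > σ'_p = 123 kPa, so the stress path crosses the preconsolidation pressure — recompression up to σ'_p, then virgin compression beyond:
S_c = H/(1+e₀)·[C_r·log₁₀(σ'_p/σ'_0) + C_c·log₁₀(σ'_f/σ'_p)]
    = 7.6/1.87 × [0.031×log₁₀(123/80.687) + 0.16×log₁₀(156.89/123)]
    = 4.0642 × [0.0056761 + 0.01691] = 0.09179 m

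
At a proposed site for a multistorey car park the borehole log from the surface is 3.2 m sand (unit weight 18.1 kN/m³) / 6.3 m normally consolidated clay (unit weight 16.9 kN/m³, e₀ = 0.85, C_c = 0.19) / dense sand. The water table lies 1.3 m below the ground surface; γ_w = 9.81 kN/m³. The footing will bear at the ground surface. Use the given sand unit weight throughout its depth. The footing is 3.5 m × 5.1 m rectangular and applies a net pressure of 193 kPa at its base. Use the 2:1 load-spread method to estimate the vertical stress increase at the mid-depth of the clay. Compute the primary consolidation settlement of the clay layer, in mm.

S_c ≈ 113 mm

Mid-depth of clay below the ground surface: z = 3.2 + 6.3/2 = 6.35 m.
Total vertical stress at mid-clay: σ_v = 18.1×3.2 + 16.9×3.15 = 111.16 kPa.
Pore pressure: u = 9.81×(6.35 − 1.3) = 49.541 kPa.
Initial effective stress: σ'_0 = σ_v − u = 111.16 − 49.541 = 61.619 kPa.
Stress increase at mid-clay by the 2:1 spreading method:
Δσ = qBL/((B+z)(L+z)) = 193×3.5×5.1/((3.5+6.35)(5.1+6.35)) = 30.546 kPa
Final effective stress: σ'_f = σ'_0 + Δσ = 61.619 + 30.546 = 92.165 kPa.
Normally consolidated clay, so the full stress increment lies on the virgin compression line:
S_c = C_c·H/(1+e₀)·log₁₀(σ'_f/σ'_0) = 0.19×6.3/(1+0.85)×log₁₀(92.165/61.619)
    = 0.64703 × 0.17485 = 0.1131 m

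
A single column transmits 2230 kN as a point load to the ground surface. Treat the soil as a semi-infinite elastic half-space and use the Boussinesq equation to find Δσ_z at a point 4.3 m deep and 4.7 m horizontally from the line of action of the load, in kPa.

Δσ_z ≈ 8.07 kPa

Boussinesq vertical stress below a point load on an elastic half-space:
Δσ_z = 3P/(2πz²) · [1 + (r/z)²]^(−5/2)
r/z = 4.7/4.3 = 1.093; [1+(r/z)²]^(−5/2) = 0.14014.
Δσ_z = 3×2230/(2π×4.3²) × 0.14014 = 57.585 × 0.14014 = 8.07 kPa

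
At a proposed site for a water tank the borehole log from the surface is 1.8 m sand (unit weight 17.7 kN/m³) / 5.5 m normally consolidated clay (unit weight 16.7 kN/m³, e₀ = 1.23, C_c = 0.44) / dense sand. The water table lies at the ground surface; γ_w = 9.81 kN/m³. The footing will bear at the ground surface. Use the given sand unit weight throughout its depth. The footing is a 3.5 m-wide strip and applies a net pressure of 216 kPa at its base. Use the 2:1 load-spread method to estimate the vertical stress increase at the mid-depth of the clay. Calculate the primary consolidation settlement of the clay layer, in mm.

Mid-depth of clay below the ground surface: z = 1.8 + 5.5/2 = 4.55 m.
Total vertical stress at mid-clay: σ_v = 17.7×1.8 + 16.7×2.75 = 77.785 kPa.
Pore pressure: u = 9.81×(4.55 − 0) = 44.636 kPa.
Initial effective stress: σ'_0 = σ_v − u = 77.785 − 44.636 = 33.149 kPa.
Stress increase at mid-clay by the 2:1 spreading method:
Δσ = qB/(B+z) = 216×3.5/(3.5+4.55) = 93.913 kPa
Final effective stress: σ'_f = σ'_0 + Δσ = 33.149 + 93.913 = 127.06 kPa.
Normally consolidated clay, so the full stress increment lies on the virgin compression line:
S_c = C_c·H/(1+e₀)·log₁₀(σ'_f/σ'_0) = 0.44×5.5/(1+1.23)×log₁₀(127.06/33.149)
    = 1.0852 × 0.58354 = 0.6333 m

S_c ≈ 633 mm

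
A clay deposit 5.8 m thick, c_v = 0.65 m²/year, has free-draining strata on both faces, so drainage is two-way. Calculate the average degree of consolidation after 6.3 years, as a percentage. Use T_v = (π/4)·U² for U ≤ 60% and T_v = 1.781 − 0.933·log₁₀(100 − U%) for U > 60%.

Drainage path length: H_d = H/2 = 2.9 m (double drainage).
T_v = c_v·t/H_d² = 0.65×6.3/2.9² = 0.48692.
T_v = 0.48692 corresponds to the U > 60% branch:
U = 1 − 10^((1.781 − T_v)/0.933)/100 = 0.7562

U ≈ 75.6 %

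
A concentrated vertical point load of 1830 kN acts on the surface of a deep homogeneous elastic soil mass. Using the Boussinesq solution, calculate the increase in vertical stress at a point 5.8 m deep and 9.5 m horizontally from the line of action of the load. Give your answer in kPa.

Δσ_z ≈ 0.998 kPa

Boussinesq vertical stress below a point load on an elastic half-space:
Δσ_z = 3P/(2πz²) · [1 + (r/z)²]^(−5/2)
r/z = 9.5/5.8 = 1.6379; [1+(r/z)²]^(−5/2) = 0.038419.
Δσ_z = 3×1830/(2π×5.8²) × 0.038419 = 25.974 × 0.038419 = 0.9979 kPa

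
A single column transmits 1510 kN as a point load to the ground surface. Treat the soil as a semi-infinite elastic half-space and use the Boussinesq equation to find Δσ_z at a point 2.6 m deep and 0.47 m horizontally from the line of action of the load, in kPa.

Δσ_z ≈ 98.4 kPa

Boussinesq vertical stress below a point load on an elastic half-space:
Δσ_z = 3P/(2πz²) · [1 + (r/z)²]^(−5/2)
r/z = 0.47/2.6 = 0.18077; [1+(r/z)²]^(−5/2) = 0.92276.
Δσ_z = 3×1510/(2π×2.6²) × 0.92276 = 106.65 × 0.92276 = 98.41 kPa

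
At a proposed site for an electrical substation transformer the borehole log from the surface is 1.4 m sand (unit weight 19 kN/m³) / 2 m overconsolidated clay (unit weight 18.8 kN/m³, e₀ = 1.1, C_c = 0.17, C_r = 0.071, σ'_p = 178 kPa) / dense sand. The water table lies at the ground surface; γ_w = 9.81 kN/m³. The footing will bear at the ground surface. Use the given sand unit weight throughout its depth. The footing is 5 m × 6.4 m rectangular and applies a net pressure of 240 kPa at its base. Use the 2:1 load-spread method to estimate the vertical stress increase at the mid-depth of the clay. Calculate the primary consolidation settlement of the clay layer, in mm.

Mid-depth of clay below the ground surface: z = 1.4 + 2/2 = 2.4 m.
Total vertical stress at mid-clay: σ_v = 19×1.4 + 18.8×1 = 45.4 kPa.
Pore pressure: u = 9.81×(2.4 − 0) = 23.544 kPa.
Initial effective stress: σ'_0 = σ_v − u = 45.4 − 23.544 = 21.856 kPa.
Stress increase at mid-clay by the 2:1 spreading method:
Δσ = qBL/((B+z)(L+z)) = 240×5×6.4/((5+2.4)(6.4+2.4)) = 117.94 kPa
Final effective stress: σ'_f = 21.856 + 117.94 = 139.8 kPa.
σ'_f = 139.8 ≤ σ'_p = 178 kPa, so the clay remains overconsolidated and only the recompression index applies:
S_c = C_r·H/(1+e₀)·log₁₀(σ'_f/σ'_0) = 0.071×2/2.1×log₁₀(139.8/21.856)
    = 0.067619 × 0.80594 = 0.0545 m

S_c ≈ 54.5 mm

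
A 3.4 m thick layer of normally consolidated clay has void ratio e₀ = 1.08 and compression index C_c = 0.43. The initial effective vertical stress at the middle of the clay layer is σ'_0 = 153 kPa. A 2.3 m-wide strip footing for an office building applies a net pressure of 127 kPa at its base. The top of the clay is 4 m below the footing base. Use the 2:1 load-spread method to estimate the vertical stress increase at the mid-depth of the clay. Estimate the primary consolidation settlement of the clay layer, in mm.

S_c ≈ 65.3 mm

Mid-depth of clay below the footing base: z = 4 + 3.4/2 = 5.7 m.
Stress increase at mid-clay by the 2:1 spreading method:
Δσ = qB/(B+z) = 127×2.3/(2.3+5.7) = 36.512 kPa
Final effective stress: σ'_f = σ'_0 + Δσ = 153 + 36.512 = 189.51 kPa.
Normally consolidated clay, so the full stress increment lies on the virgin compression line:
S_c = C_c·H/(1+e₀)·log₁₀(σ'_f/σ'_0) = 0.43×3.4/(1+1.08)×log₁₀(189.51/153)
    = 0.70288 × 0.092941 = 0.06533 m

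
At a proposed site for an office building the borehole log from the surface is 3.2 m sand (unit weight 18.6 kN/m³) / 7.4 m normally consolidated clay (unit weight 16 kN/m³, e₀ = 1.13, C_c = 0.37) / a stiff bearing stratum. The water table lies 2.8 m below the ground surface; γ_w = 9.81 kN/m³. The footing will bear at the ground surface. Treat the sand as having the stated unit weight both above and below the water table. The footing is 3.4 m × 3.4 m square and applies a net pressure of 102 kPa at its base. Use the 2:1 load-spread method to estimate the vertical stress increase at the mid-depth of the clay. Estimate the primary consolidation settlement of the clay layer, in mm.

S_c ≈ 73.9 mm

Mid-depth of clay below the ground surface: z = 3.2 + 7.4/2 = 6.9 m.
Total vertical stress at mid-clay: σ_v = 18.6×3.2 + 16×3.7 = 118.72 kPa.
Pore pressure: u = 9.81×(6.9 − 2.8) = 40.221 kPa.
Initial effective stress: σ'_0 = σ_v − u = 118.72 − 40.221 = 78.499 kPa.
Stress increase at mid-clay by the 2:1 spreading method:
Δσ = qBL/((B+z)(L+z)) = 102×3.4×3.4/((3.4+6.9)(3.4+6.9)) = 11.114 kPa
Final effective stress: σ'_f = σ'_0 + Δσ = 78.499 + 11.114 = 89.613 kPa.
Normally consolidated clay, so the full stress increment lies on the virgin compression line:
S_c = C_c·H/(1+e₀)·log₁₀(σ'_f/σ'_0) = 0.37×7.4/(1+1.13)×log₁₀(89.613/78.499)
    = 1.2854 × 0.057507 = 0.07392 m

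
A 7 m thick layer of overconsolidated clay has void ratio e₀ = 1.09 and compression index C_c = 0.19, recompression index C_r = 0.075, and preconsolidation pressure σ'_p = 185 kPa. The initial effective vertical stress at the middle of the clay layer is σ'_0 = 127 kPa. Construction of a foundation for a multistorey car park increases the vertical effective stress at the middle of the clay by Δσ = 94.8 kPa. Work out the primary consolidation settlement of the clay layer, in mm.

S_c ≈ 91.2 mm

Final effective stress: σ'_f = 127 + 94.8 = 221.8 kPa.
σ'_f = 221.8 > σ'_p = 185 kPa, so the stress path crosses the preconsolidation pressure — recompression up to σ'_p, then virgin compression beyond:
S_c = H/(1+e₀)·[C_r·log₁₀(σ'_p/σ'_0) + C_c·log₁₀(σ'_f/σ'_p)]
    = 7/2.09 × [0.075×log₁₀(185/127) + 0.19×log₁₀(221.8/185)]
    = 3.3493 × [0.012253 + 0.01497] = 0.09118 m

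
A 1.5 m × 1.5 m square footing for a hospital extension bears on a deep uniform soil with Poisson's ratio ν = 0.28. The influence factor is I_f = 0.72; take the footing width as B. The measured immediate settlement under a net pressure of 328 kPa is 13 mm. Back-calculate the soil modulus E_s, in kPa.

E_s ≈ 25100 kPa

S_e = q·B·(1−ν²)/E_s · I_f  ⇒  E_s = q·B·(1−ν²)·I_f / S_e.
E_s = 328 × 1.5 × 0.9216 × 0.72 / 0.013 = 25110 kPa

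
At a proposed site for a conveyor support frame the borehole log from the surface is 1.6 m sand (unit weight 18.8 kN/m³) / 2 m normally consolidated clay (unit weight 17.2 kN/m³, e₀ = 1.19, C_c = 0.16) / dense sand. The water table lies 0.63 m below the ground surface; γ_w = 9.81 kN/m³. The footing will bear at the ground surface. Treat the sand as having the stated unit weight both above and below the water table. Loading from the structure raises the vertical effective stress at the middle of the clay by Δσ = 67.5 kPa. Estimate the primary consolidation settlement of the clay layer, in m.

S_c ≈ 0.0779 m

Mid-depth of clay below the ground surface: z = 1.6 + 2/2 = 2.6 m.
Total vertical stress at mid-clay: σ_v = 18.8×1.6 + 17.2×1 = 47.28 kPa.
Pore pressure: u = 9.81×(2.6 − 0.63) = 19.326 kPa.
Initial effective stress: σ'_0 = σ_v − u = 47.28 − 19.326 = 27.954 kPa.
Final effective stress: σ'_f = σ'_0 + Δσ = 27.954 + 67.5 = 95.454 kPa.
Normally consolidated clay, so the full stress increment lies on the virgin compression line:
S_c = C_c·H/(1+e₀)·log₁₀(σ'_f/σ'_0) = 0.16×2/(1+1.19)×log₁₀(95.454/27.954)
    = 0.14612 × 0.53335 = 0.07793 m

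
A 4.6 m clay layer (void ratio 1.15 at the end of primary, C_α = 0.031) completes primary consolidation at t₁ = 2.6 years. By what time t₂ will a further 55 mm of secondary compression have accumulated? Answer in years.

S_s = C_α·H/(1+e_p)·log₁₀(t₂/t₁) ⇒ log₁₀(t₂/t₁) = S_s·(1+e_p)/(C_α·H).
log₁₀(t₂/t₁) = 0.055 × (1+1.15) / (0.031×4.6) = 0.8292
t₂ = t₁ × 10^0.8292 = 2.6 × 6.749 = 17.55 years

t₂ ≈ 17.5 years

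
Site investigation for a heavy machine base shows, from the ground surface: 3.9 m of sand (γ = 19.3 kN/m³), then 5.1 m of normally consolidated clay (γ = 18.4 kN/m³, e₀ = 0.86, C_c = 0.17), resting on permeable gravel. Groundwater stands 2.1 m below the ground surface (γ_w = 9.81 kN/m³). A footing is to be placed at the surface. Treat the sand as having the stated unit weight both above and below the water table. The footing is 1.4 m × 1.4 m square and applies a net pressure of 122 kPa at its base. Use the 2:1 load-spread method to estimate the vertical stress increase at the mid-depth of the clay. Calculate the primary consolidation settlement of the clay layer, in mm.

Mid-depth of clay below the ground surface: z = 3.9 + 5.1/2 = 6.45 m.
Total vertical stress at mid-clay: σ_v = 19.3×3.9 + 18.4×2.55 = 122.19 kPa.
Pore pressure: u = 9.81×(6.45 − 2.1) = 42.673 kPa.
Initial effective stress: σ'_0 = σ_v − u = 122.19 − 42.673 = 79.517 kPa.
Stress increase at mid-clay by the 2:1 spreading method:
Δσ = qBL/((B+z)(L+z)) = 122×1.4×1.4/((1.4+6.45)(1.4+6.45)) = 3.8804 kPa
Final effective stress: σ'_f = σ'_0 + Δσ = 79.517 + 3.8804 = 83.397 kPa.
Normally consolidated clay, so the full stress increment lies on the virgin compression line:
S_c = C_c·H/(1+e₀)·log₁₀(σ'_f/σ'_0) = 0.17×5.1/(1+0.86)×log₁₀(83.397/79.517)
    = 0.46613 × 0.02069 = 0.009644 m

S_c ≈ 9.64 mm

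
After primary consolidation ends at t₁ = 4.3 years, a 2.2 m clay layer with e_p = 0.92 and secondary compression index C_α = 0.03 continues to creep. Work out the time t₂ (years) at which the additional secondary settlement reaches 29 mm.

S_s = C_α·H/(1+e_p)·log₁₀(t₂/t₁) ⇒ log₁₀(t₂/t₁) = S_s·(1+e_p)/(C_α·H).
log₁₀(t₂/t₁) = 0.029 × (1+0.92) / (0.03×2.2) = 0.8436
t₂ = t₁ × 10^0.8436 = 4.3 × 6.976 = 30 years

t₂ ≈ 30 years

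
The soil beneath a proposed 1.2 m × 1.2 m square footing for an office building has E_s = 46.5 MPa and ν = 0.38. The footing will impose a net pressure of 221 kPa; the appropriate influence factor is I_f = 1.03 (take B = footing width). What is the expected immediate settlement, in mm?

S_e ≈ 5.03 mm

Immediate (elastic) settlement: S_e = q·B·(1−ν²)/E_s · I_f.
E_s = 46.5 MPa = 46500 kPa.
S_e = 221 × 1.2 × (1 − 0.38²) / 46500 × 1.03
    = 221 × 1.2 × 0.8556 / 46500 × 1.03
    = 0.005026 m = 5.026 mm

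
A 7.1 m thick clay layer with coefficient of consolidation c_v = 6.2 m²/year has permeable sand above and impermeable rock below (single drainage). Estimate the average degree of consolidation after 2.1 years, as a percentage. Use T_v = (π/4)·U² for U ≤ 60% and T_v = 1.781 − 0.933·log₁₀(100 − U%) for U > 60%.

U ≈ 57.3 %

Drainage path length: H_d = H = 7.1 m (single drainage).
T_v = c_v·t/H_d² = 6.2×2.1/7.1² = 0.25828.
T_v = 0.25828 corresponds to the U ≤ 60% branch:
U = √(4T_v/π) = 0.5735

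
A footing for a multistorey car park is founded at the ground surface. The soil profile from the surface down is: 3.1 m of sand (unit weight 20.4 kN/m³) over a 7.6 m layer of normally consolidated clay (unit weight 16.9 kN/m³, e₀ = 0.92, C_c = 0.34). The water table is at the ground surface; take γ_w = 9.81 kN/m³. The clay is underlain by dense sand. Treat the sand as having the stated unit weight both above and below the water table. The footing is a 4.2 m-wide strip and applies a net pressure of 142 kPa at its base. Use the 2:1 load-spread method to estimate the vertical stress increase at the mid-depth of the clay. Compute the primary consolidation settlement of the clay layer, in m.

S_c ≈ 0.375 m

Mid-depth of clay below the ground surface: z = 3.1 + 7.6/2 = 6.9 m.
Total vertical stress at mid-clay: σ_v = 20.4×3.1 + 16.9×3.8 = 127.46 kPa.
Pore pressure: u = 9.81×(6.9 − 0) = 67.689 kPa.
Initial effective stress: σ'_0 = σ_v − u = 127.46 − 67.689 = 59.771 kPa.
Stress increase at mid-clay by the 2:1 spreading method:
Δσ = qB/(B+z) = 142×4.2/(4.2+6.9) = 53.73 kPa
Final effective stress: σ'_f = σ'_0 + Δσ = 59.771 + 53.73 = 113.5 kPa.
Normally consolidated clay, so the full stress increment lies on the virgin compression line:
S_c = C_c·H/(1+e₀)·log₁₀(σ'_f/σ'_0) = 0.34×7.6/(1+0.92)×log₁₀(113.5/59.771)
    = 1.3458 × 0.27851 = 0.3748 m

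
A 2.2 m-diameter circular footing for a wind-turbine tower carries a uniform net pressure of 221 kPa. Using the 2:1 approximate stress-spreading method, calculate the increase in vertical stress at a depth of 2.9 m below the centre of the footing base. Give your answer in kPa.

By the 2:1 method the load spreads at 1 horizontal : 2 vertical, so at depth z the loaded area has grown by z in each plan dimension:
Δσ ≈ qD²/(D+z)² = 221×2.2²/(2.2+2.9)² = 41.124 kPa

Δσ_z ≈ 41.1 kPa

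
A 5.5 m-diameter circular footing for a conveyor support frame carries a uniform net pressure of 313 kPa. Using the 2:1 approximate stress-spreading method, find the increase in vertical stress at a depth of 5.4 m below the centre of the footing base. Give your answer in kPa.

By the 2:1 method the load spreads at 1 horizontal : 2 vertical, so at depth z the loaded area has grown by z in each plan dimension:
Δσ ≈ qD²/(D+z)² = 313×5.5²/(5.5+5.4)² = 79.692 kPa

Δσ_z ≈ 79.7 kPa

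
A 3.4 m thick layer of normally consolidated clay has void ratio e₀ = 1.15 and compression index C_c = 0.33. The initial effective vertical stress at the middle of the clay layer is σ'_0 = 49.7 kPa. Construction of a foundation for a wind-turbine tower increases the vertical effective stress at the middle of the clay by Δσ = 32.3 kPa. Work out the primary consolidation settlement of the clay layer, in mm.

Final effective stress: σ'_f = σ'_0 + Δσ = 49.7 + 32.3 = 82 kPa.
Normally consolidated clay, so the full stress increment lies on the virgin compression line:
S_c = C_c·H/(1+e₀)·log₁₀(σ'_f/σ'_0) = 0.33×3.4/(1+1.15)×log₁₀(82/49.7)
    = 0.52186 × 0.21746 = 0.1135 m

S_c ≈ 113 mm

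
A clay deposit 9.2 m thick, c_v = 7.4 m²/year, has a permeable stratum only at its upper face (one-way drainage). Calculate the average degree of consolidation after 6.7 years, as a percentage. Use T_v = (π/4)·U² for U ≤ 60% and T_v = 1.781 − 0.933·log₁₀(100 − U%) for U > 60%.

Drainage path length: H_d = H = 9.2 m (single drainage).
T_v = c_v·t/H_d² = 7.4×6.7/9.2² = 0.58578.
T_v = 0.58578 corresponds to the U > 60% branch:
U = 1 − 10^((1.781 − T_v)/0.933)/100 = 0.809

U ≈ 80.9 %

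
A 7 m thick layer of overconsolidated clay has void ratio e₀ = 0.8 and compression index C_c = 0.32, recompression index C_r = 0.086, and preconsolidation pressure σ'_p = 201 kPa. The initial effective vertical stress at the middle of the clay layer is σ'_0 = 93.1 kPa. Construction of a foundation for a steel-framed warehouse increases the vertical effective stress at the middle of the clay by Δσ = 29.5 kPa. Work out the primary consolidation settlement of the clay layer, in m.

S_c ≈ 0.04 m

Final effective stress: σ'_f = 93.1 + 29.5 = 122.6 kPa.
σ'_f = 122.6 ≤ σ'_p = 201 kPa, so the clay remains overconsolidated and only the recompression index applies:
S_c = C_r·H/(1+e₀)·log₁₀(σ'_f/σ'_0) = 0.086×7/1.8×log₁₀(122.6/93.1)
    = 0.33445 × 0.11954 = 0.03998 m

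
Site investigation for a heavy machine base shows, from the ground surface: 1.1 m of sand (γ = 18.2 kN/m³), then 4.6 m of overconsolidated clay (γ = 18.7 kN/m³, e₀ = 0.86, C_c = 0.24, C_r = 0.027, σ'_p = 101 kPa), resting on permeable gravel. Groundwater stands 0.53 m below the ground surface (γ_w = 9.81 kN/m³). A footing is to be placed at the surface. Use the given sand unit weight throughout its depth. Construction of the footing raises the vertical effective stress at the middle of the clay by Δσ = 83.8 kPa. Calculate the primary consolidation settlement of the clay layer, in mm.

S_c ≈ 72.4 mm

Mid-depth of clay below the ground surface: z = 1.1 + 4.6/2 = 3.4 m.
Total vertical stress at mid-clay: σ_v = 18.2×1.1 + 18.7×2.3 = 63.03 kPa.
Pore pressure: u = 9.81×(3.4 − 0.53) = 28.155 kPa.
Initial effective stress: σ'_0 = σ_v − u = 63.03 − 28.155 = 34.875 kPa.
Final effective stress: σ'_f = 34.875 + 83.8 = 118.67 kPa.
σ'_f = 118.67 > σ'_p = 101 kPa, so the stress path crosses the preconsolidation pressure — recompression up to σ'_p, then virgin compression beyond:
S_c = H/(1+e₀)·[C_r·log₁₀(σ'_p/σ'_0) + C_c·log₁₀(σ'_f/σ'_p)]
    = 4.6/1.86 × [0.027×log₁₀(101/34.875) + 0.24×log₁₀(118.67/101)]
    = 2.4731 × [0.012469 + 0.016805] = 0.0724 m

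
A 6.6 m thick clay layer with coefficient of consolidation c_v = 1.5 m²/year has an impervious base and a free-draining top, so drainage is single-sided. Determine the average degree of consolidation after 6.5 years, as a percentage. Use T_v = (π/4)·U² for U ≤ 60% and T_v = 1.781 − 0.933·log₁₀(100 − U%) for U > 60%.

U ≈ 53.4 %

Drainage path length: H_d = H = 6.6 m (single drainage).
T_v = c_v·t/H_d² = 1.5×6.5/6.6² = 0.22383.
T_v = 0.22383 corresponds to the U ≤ 60% branch:
U = √(4T_v/π) = 0.5338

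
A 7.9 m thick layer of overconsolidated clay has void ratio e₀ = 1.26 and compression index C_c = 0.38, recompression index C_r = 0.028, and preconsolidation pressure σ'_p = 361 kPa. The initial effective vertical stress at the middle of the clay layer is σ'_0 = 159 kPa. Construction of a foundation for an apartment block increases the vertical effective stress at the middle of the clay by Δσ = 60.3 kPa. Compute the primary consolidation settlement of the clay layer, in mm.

Final effective stress: σ'_f = 159 + 60.3 = 219.3 kPa.
σ'_f = 219.3 ≤ σ'_p = 361 kPa, so the clay remains overconsolidated and only the recompression index applies:
S_c = C_r·H/(1+e₀)·log₁₀(σ'_f/σ'_0) = 0.028×7.9/2.26×log₁₀(219.3/159)
    = 0.097877 × 0.13964 = 0.01367 m

S_c ≈ 13.7 mm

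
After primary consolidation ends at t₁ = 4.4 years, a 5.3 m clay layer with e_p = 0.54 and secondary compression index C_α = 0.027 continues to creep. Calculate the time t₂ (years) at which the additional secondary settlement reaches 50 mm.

S_s = C_α·H/(1+e_p)·log₁₀(t₂/t₁) ⇒ log₁₀(t₂/t₁) = S_s·(1+e_p)/(C_α·H).
log₁₀(t₂/t₁) = 0.05 × (1+0.54) / (0.027×5.3) = 0.5381
t₂ = t₁ × 10^0.5381 = 4.4 × 3.452 = 15.19 years

t₂ ≈ 15.2 years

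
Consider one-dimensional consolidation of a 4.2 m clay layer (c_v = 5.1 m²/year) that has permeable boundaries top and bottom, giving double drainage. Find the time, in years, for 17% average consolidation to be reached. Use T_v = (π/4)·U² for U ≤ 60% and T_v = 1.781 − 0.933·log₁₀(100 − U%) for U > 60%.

t ≈ 0.0196 years

Drainage path length: H_d = H/2 = 2.1 m (double drainage).
U ≤ 60%: T_v = (π/4)·U² = (π/4)×0.17² = 0.022698.
t = T_v·H_d²/c_v = 0.022698×2.1²/5.1 = 0.01963 years.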